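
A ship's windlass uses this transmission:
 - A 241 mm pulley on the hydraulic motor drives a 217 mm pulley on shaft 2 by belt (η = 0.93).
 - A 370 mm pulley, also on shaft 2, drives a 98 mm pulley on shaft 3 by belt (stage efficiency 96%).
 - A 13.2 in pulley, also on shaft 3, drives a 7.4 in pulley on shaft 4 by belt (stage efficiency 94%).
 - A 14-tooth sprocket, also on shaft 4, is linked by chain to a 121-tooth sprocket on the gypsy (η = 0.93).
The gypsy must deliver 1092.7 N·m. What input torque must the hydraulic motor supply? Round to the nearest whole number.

1212 N·m

Overall ratio R = 0.90041 × 0.26486 × 0.56061 × 8.6429 = 1.1555; overall efficiency η = 0.93 × 0.96 × 0.94 × 0.93 = 0.7805.
Input torque = output torque / (R × η) = 1092.7 / (1.1555 × 0.7805) = 1211.6 N·m.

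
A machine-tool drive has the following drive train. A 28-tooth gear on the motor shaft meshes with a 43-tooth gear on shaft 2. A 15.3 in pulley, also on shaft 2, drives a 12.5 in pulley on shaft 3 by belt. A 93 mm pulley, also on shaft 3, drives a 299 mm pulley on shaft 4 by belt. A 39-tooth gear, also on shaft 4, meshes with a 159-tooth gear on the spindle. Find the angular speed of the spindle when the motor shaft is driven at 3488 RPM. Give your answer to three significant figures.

212 RPM

Gear mesh: ratio = 43/28 = 1.5357, so shaft 2 turns at 3488 / 1.5357 = 2271.3 RPM.
Belt: ratio = 12.5/15.3 = 0.81699, so shaft 3 turns at 2271.3 / 0.81699 = 2780 RPM.
Belt: ratio = 299/93 = 3.2151, so shaft 4 turns at 2780 / 3.2151 = 864.69 RPM.
Gear mesh: ratio = 159/39 = 4.0769, so the spindle turns at 864.69 / 4.0769 = 212.09 RPM.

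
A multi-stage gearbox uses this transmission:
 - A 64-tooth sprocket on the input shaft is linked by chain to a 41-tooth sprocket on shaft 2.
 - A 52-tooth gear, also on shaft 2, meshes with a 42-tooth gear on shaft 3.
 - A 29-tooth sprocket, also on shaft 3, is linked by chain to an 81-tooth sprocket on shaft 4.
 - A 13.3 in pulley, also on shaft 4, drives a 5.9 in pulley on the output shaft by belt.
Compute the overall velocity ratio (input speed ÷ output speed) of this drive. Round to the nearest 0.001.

Each stage contributes driven/driver: chain 41/64 = 0.64062, gear mesh 42/52 = 0.80769, chain 81/29 = 2.7931, belt 5.9/13.3 = 0.44361.
Overall: 0.64062 × 0.80769 × 2.7931 × 0.44361 = 0.64112.

0.641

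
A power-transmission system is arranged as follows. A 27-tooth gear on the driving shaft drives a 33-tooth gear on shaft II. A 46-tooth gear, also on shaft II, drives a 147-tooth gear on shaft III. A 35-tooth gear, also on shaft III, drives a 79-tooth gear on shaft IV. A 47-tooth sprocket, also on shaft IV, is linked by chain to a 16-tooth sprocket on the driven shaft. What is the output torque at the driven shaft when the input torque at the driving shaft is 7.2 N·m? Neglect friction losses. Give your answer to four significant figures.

After the gear mesh (33/27): 7.2 × 1.2222 = 8.8 N·m
After the gear mesh (147/46): 8.8 × 3.1957 = 28.122 N·m
After the gear mesh (79/35): 28.122 × 2.2571 = 63.475 N·m
After the chain (16/47): 63.475 × 0.34043 = 21.608 N·m

21.61 N·m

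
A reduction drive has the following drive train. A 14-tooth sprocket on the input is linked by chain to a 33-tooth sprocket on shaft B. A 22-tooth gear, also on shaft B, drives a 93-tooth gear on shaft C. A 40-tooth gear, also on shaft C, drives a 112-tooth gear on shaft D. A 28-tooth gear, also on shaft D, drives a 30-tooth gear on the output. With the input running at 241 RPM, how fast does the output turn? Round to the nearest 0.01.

Chain: ratio = 33/14 = 2.3571, so shaft B turns at 241 / 2.3571 = 102.24 RPM.
Gear mesh: ratio = 93/22 = 4.2273, so shaft C turns at 102.24 / 4.2273 = 24.186 RPM.
Gear mesh: ratio = 112/40 = 2.8, so shaft D turns at 24.186 / 2.8 = 8.638 RPM.
Gear mesh: ratio = 30/28 = 1.0714, so the output turns at 8.638 / 1.0714 = 8.0621 RPM.

8.06 RPM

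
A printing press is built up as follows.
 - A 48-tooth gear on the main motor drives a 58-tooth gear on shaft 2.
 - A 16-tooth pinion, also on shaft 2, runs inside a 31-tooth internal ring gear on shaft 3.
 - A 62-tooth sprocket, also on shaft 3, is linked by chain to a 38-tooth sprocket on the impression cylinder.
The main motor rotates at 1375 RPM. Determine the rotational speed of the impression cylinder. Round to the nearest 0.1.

gear mesh 58/48 = 1.2083 → 1375/1.2083 = 1137.9 RPM
internal gear 31/16 = 1.9375 → 1137.9/1.9375 = 587.32 RPM
chain 38/62 = 0.6129 → 587.32/0.6129 = 958.26 RPM

958.3 RPM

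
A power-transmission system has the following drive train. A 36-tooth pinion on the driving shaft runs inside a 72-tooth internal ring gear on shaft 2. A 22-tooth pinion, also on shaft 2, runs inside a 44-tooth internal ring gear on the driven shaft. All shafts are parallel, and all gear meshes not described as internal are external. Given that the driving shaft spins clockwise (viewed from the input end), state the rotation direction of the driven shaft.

clockwise

the driving shaft → shaft 2: internal mesh, same direction → CW.
shaft 2 → the driven shaft: internal mesh, same direction → CW.
0 reversals in total — an even number — so the driven shaft turns the same way as the driving shaft.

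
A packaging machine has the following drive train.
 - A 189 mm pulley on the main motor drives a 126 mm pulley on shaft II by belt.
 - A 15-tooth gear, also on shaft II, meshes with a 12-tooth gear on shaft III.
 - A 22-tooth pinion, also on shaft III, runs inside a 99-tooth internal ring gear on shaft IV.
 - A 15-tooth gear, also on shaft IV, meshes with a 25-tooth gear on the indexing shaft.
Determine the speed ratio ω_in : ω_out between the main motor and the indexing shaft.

Each stage contributes driven/driver: belt 126/189 = 0.66667, gear mesh 12/15 = 0.8, internal gear 99/22 = 4.5, gear mesh 25/15 = 1.6667.
Overall: 0.66667 × 0.8 × 4.5 × 1.6667 = 4.

4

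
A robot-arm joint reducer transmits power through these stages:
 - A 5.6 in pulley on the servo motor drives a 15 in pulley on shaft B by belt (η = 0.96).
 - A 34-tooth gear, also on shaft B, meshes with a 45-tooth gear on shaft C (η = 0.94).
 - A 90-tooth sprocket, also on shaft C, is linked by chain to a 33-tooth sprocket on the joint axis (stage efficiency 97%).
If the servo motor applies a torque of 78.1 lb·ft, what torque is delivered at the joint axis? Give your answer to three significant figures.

88.9 lb·ft

Belt: ratio = 15/5.6 = 2.6786; torque at shaft B = 78.1 × 2.6786 × 0.96 = 200.83 lb·ft.
Gear mesh: ratio = 45/34 = 1.3235; torque at shaft C = 200.83 × 1.3235 × 0.94 = 249.85 lb·ft.
Chain: ratio = 33/90 = 0.36667; torque at the joint axis = 249.85 × 0.36667 × 0.97 = 88.865 lb·ft.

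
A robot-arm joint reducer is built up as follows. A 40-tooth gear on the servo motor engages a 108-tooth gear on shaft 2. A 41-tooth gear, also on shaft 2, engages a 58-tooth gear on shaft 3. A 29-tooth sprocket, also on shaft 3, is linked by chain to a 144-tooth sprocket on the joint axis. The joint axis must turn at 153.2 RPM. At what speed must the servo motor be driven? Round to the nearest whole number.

Overall ratio R = 2.7 × 1.4146 × 4.9655 = 18.966.
Required input speed = output speed × R = 153.2 × 18.966 = 2905.6 RPM.

2906 RPM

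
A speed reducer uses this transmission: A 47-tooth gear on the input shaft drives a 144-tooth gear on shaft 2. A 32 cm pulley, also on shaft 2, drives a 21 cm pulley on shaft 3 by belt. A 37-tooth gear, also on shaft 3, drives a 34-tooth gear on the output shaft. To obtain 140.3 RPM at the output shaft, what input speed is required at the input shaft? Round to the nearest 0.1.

259.2 RPM

Overall ratio R = 3.0638 × 0.65625 × 0.91892 = 1.8476.
Required input speed = output speed × R = 140.3 × 1.8476 = 259.22 RPM.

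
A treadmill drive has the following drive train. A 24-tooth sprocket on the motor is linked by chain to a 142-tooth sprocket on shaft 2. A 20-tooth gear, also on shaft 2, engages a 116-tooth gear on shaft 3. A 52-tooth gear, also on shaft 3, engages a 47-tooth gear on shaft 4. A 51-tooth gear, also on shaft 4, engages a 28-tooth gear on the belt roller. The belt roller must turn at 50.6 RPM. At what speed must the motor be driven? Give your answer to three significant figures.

862 RPM

Overall ratio R = 5.9167 × 5.8 × 0.90385 × 0.54902 = 17.029.
Required input speed = output speed × R = 50.6 × 17.029 = 861.66 RPM.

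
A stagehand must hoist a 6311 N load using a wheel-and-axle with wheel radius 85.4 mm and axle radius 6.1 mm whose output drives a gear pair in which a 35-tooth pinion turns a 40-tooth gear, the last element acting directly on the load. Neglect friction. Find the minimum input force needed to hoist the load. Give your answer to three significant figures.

Wheel-and-axle MA = R/r = 85.4/6.1 = 14.
Gear pair MA = 40/35 = 1.1429.
Combined ideal MA = 14 × 1.1429 = 16.
Effort = load / MA = 6311 / 16 = 394.44 N.

394 N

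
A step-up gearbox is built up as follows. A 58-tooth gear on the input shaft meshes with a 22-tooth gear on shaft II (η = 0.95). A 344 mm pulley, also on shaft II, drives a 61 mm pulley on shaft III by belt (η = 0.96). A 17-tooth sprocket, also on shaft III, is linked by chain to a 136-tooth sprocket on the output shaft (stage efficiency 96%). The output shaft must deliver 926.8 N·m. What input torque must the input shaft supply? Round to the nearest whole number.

1967 N·m

Overall ratio R = 0.37931 × 0.17733 × 8 = 0.53809; overall efficiency η = 0.95 × 0.96 × 0.96 = 0.8755.
Input torque = output torque / (R × η) = 926.8 / (0.53809 × 0.8755) = 1967.3 N·m.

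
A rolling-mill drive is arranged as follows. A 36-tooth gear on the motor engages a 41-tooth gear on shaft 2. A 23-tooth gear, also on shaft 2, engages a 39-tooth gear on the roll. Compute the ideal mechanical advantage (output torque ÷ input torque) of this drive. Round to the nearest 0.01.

Each stage contributes driven/driver: gear mesh 41/36 = 1.1389, gear mesh 39/23 = 1.6957.
Overall: 1.1389 × 1.6957 = 1.9312.

1.93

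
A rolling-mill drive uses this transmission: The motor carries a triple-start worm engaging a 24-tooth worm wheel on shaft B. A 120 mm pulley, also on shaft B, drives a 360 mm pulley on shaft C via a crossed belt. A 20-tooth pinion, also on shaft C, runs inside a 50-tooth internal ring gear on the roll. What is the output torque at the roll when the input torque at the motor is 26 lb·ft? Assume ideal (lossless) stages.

worm 24/3 = 8 → τ = 26·8 = 208 lb·ft
belt 360/120 = 3 → τ = 208·3 = 624 lb·ft
internal gear 50/20 = 2.5 → τ = 624·2.5 = 1560 lb·ft

1560 lb·ft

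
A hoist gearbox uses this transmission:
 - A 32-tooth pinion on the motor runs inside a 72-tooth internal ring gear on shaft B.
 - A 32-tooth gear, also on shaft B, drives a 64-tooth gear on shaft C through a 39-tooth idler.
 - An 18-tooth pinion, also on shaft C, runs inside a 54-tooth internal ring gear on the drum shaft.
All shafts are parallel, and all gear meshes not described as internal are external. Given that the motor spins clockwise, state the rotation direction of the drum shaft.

the motor → shaft B: internal mesh, same direction → CW.
shaft B → shaft C: driver → idler → driven is 2 external meshes, 2 reversals → CW.
shaft C → the drum shaft: internal mesh, same direction → CW.
2 reversals in total — an even number — so the drum shaft turns the same way as the motor.

clockwise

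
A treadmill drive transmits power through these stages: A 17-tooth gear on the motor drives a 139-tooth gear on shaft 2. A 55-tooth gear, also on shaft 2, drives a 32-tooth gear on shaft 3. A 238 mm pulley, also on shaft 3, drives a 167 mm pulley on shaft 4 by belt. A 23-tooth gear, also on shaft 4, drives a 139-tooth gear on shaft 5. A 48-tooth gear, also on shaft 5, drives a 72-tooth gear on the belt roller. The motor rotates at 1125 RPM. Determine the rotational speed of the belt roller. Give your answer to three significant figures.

gear mesh 139/17 = 8.1765 → 1125/8.1765 = 137.59 RPM
gear mesh 32/55 = 0.58182 → 137.59/0.58182 = 236.48 RPM
belt 167/238 = 0.70168 → 236.48/0.70168 = 337.02 RPM
gear mesh 139/23 = 6.0435 → 337.02/6.0435 = 55.766 RPM
gear mesh 72/48 = 1.5 → 55.766/1.5 = 37.178 RPM

37.2 RPM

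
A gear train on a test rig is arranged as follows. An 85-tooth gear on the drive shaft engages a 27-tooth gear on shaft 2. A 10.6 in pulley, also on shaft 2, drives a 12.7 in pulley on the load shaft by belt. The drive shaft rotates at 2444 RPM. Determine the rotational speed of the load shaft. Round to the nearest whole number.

Gear mesh: ratio = 27/85 = 0.31765, so shaft 2 turns at 2444 / 0.31765 = 7694.1 RPM.
Belt: ratio = 12.7/10.6 = 1.1981, so the load shaft turns at 7694.1 / 1.1981 = 6421.8 RPM.

6422 RPM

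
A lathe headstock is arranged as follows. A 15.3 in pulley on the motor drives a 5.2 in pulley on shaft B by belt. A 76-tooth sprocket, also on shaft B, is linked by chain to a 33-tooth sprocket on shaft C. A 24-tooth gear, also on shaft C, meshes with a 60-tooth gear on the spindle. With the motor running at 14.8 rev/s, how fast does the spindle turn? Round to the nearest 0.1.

40.1 rev/s

Belt: ratio = 5.2/15.3 = 0.33987, so shaft B turns at 14.8 / 0.33987 = 43.546 rev/s.
Chain: ratio = 33/76 = 0.43421, so shaft C turns at 43.546 / 0.43421 = 100.29 rev/s.
Gear mesh: ratio = 60/24 = 2.5, so the spindle turns at 100.29 / 2.5 = 40.115 rev/s.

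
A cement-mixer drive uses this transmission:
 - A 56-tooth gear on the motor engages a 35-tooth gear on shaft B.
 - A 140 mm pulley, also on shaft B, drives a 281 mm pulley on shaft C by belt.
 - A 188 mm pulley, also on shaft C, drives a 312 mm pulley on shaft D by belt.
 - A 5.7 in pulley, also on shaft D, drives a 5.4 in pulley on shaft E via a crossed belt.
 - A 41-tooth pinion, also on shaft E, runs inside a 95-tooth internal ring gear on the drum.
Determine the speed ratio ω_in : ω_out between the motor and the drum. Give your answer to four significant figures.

Each stage contributes driven/driver: gear mesh 35/56 = 0.625, belt 281/140 = 2.0071, belt 312/188 = 1.6596, belt 5.4/5.7 = 0.94737, internal gear 95/41 = 2.3171.
Overall: 0.625 × 2.0071 × 1.6596 × 0.94737 × 2.3171 = 4.57.

4.570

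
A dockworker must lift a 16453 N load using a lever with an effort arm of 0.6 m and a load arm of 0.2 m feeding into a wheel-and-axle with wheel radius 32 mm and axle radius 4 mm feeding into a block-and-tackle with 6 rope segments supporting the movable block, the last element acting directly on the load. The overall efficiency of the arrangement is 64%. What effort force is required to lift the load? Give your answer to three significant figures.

Lever MA = effort arm / load arm = 0.6/0.2 = 3.
Wheel-and-axle MA = R/r = 32/4 = 8.
Block-and-tackle MA = number of supporting rope parts = 6.
Combined ideal MA = 3 × 8 × 6 = 144.
Actual MA = 144 × 0.64 = 92.16.
Effort = load / actual MA = 16453 / 92.16 = 178.53 N.

179 N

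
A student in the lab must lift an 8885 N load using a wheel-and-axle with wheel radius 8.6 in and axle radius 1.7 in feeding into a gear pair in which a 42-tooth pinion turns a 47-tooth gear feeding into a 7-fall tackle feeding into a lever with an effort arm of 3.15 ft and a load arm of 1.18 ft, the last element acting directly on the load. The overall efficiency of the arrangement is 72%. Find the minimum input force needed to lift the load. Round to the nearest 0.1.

Wheel-and-axle MA = R/r = 8.6/1.7 = 5.0588.
Gear pair MA = 47/42 = 1.119.
Block-and-tackle MA = number of supporting rope parts = 7.
Lever MA = effort arm / load arm = 3.15/1.18 = 2.6695.
Combined ideal MA = 5.0588 × 1.119 × 7 × 2.6695 = 105.79.
Actual MA = 105.79 × 0.72 = 76.165.
Effort = load / actual MA = 8885 / 76.165 = 116.65 N.

116.7 N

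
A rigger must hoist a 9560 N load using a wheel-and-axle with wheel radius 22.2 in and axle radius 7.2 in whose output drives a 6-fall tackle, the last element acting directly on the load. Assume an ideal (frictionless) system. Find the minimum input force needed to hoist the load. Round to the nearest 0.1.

516.8 N

Wheel-and-axle MA = R/r = 22.2/7.2 = 3.0833.
Block-and-tackle MA = number of supporting rope parts = 6.
Combined ideal MA = 3.0833 × 6 = 18.5.
Effort = load / MA = 9560 / 18.5 = 516.76 N.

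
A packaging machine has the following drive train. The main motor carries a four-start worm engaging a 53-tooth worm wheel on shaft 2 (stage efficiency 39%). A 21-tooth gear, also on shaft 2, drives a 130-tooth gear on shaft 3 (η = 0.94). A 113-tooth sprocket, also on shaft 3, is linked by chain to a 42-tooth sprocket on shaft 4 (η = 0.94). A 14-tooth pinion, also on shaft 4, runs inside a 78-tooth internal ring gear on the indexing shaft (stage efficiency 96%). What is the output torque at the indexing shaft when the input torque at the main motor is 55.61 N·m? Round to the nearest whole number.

Worm: ratio = 53/4 = 13.25; torque at shaft 2 = 55.61 × 13.25 × 0.39 = 287.36 N·m.
Gear mesh: ratio = 130/21 = 6.1905; torque at shaft 3 = 287.36 × 6.1905 × 0.94 = 1672.2 N·m.
Chain: ratio = 42/113 = 0.37168; torque at shaft 4 = 1672.2 × 0.37168 × 0.94 = 584.23 N·m.
Internal gear: ratio = 78/14 = 5.5714; torque at the indexing shaft = 584.23 × 5.5714 × 0.96 = 3124.8 N·m.

3125 N·m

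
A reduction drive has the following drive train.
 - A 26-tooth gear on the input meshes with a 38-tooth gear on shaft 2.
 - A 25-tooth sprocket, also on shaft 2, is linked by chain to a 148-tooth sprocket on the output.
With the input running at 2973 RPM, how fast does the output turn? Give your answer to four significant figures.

343.6 RPM

gear mesh 38/26 = 1.4615 → 2973/1.4615 = 2034.2 RPM
chain 148/25 = 5.92 → 2034.2/5.92 = 343.61 RPM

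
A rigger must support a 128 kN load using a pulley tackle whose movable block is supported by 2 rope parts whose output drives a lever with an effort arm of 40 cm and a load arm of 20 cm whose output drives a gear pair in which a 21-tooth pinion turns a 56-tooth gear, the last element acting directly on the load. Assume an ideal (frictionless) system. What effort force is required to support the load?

12 kN

Block-and-tackle MA = number of supporting rope parts = 2.
Lever MA = effort arm / load arm = 40/20 = 2.
Gear pair MA = 56/21 = 2.6667.
Combined ideal MA = 2 × 2 × 2.6667 = 10.667.
Effort = load / MA = 128 / 10.667 = 12 kN.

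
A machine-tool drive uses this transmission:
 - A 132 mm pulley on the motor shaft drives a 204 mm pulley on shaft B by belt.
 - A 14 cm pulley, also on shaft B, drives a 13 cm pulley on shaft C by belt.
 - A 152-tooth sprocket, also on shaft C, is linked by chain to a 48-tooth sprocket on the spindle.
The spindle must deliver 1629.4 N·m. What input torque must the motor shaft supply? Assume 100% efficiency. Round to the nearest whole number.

Overall ratio R = 1.5455 × 0.92857 × 0.31579 = 0.45318.
Input torque = output torque / R = 1629.4 / 0.45318 = 3595.5 N·m.

3595 N·m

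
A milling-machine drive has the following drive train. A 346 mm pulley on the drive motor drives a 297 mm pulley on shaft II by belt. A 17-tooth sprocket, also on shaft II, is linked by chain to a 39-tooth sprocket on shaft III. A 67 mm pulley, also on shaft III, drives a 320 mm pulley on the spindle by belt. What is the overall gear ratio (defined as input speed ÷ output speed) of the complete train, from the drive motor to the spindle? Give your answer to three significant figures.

9.41

Each stage contributes driven/driver: belt 297/346 = 0.85838, chain 39/17 = 2.2941, belt 320/67 = 4.7761.
Overall: 0.85838 × 2.2941 × 4.7761 = 9.4053.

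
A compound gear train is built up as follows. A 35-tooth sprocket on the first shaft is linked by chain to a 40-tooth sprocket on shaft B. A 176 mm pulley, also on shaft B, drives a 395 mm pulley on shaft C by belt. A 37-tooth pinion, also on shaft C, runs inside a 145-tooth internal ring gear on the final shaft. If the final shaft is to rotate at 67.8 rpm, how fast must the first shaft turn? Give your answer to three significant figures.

Overall ratio R = 1.1429 × 2.2443 × 3.9189 = 10.052.
Required input speed = output speed × R = 67.8 × 10.052 = 681.51 rpm.

682 rpm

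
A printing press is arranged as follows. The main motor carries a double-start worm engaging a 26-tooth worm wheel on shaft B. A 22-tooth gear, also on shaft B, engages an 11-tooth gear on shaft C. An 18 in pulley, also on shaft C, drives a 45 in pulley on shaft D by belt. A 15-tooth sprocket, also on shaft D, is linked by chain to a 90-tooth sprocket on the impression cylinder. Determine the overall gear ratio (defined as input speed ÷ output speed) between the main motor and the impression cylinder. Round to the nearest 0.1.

97.5

Each stage contributes driven/driver: worm 26/2 = 13, gear mesh 11/22 = 0.5, belt 45/18 = 2.5, chain 90/15 = 6.
Overall: 13 × 0.5 × 2.5 × 6 = 97.5.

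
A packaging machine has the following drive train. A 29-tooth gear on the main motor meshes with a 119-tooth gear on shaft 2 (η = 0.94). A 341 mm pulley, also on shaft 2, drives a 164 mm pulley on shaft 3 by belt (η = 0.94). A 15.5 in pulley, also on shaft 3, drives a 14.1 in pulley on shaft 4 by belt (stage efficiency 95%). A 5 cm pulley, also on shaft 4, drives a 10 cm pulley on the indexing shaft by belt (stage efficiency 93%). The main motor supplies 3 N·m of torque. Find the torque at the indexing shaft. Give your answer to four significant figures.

8.409 N·m

Gear mesh: ratio = 119/29 = 4.1034; torque at shaft 2 = 3 × 4.1034 × 0.94 = 11.572 N·m.
Belt: ratio = 164/341 = 0.48094; torque at shaft 3 = 11.572 × 0.48094 × 0.94 = 5.2314 N·m.
Belt: ratio = 14.1/15.5 = 0.90968; torque at shaft 4 = 5.2314 × 0.90968 × 0.95 = 4.5209 N·m.
Belt: ratio = 10/5 = 2; torque at the indexing shaft = 4.5209 × 2 × 0.93 = 8.4089 N·m.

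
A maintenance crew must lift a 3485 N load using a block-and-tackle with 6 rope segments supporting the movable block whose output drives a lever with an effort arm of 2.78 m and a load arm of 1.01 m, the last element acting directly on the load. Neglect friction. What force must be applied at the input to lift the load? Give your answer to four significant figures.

211.0 N

Block-and-tackle MA = number of supporting rope parts = 6.
Lever MA = effort arm / load arm = 2.78/1.01 = 2.7525.
Combined ideal MA = 6 × 2.7525 = 16.515.
Effort = load / MA = 3485 / 16.515 = 211.02 N.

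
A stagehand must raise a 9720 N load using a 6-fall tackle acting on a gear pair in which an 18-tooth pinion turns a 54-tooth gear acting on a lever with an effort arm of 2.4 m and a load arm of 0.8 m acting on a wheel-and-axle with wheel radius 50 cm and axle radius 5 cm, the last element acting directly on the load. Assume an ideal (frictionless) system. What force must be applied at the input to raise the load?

Block-and-tackle MA = number of supporting rope parts = 6.
Gear pair MA = 54/18 = 3.
Lever MA = effort arm / load arm = 2.4/0.8 = 3.
Wheel-and-axle MA = R/r = 50/5 = 10.
Combined ideal MA = 6 × 3 × 3 × 10 = 540.
Effort = load / MA = 9720 / 540 = 18 N.

18 N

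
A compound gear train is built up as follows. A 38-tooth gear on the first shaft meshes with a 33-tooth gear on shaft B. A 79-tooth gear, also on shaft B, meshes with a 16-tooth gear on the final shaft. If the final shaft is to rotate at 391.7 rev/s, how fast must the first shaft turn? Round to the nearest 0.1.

68.9 rev/s

Overall ratio R = 0.86842 × 0.20253 = 0.17588.
Required input speed = output speed × R = 391.7 × 0.17588 = 68.893 rev/s.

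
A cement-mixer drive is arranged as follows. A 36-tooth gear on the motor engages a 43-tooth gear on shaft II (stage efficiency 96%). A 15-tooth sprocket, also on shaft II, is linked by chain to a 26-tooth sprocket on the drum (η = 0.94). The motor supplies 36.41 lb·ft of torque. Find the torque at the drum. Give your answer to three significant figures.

68.0 lb·ft

gear mesh 43/36 = 1.1944 → τ = 36.41·1.1944·0.96 = 41.75 lb·ft
chain 26/15 = 1.7333 → τ = 41.75·1.7333·0.94 = 68.025 lb·ft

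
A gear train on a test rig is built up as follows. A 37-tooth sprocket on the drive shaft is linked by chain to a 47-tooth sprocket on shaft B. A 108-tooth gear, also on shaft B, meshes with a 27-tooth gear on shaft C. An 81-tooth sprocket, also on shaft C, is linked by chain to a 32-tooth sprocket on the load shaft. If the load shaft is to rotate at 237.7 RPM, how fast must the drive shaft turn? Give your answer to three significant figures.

Overall ratio R = 1.2703 × 0.25 × 0.39506 = 0.12546.
Required input speed = output speed × R = 237.7 × 0.12546 = 29.822 RPM.

29.8 RPM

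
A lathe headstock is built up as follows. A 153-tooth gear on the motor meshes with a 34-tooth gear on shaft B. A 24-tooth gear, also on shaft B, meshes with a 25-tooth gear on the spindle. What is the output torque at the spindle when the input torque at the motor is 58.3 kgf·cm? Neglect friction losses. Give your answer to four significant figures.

gear mesh 34/153 = 0.22222 → τ = 58.3·0.22222 = 12.956 kgf·cm
gear mesh 25/24 = 1.0417 → τ = 12.956·1.0417 = 13.495 kgf·cm

13.50 kgf·cm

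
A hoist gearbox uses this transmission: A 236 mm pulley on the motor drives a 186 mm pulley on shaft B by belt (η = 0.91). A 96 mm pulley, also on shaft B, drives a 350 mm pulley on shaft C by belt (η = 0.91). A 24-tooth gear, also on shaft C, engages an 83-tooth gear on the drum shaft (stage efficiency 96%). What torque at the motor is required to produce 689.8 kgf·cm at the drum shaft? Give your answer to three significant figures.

Overall ratio R = 0.78814 × 3.6458 × 3.4583 = 9.9372; overall efficiency η = 0.91 × 0.91 × 0.96 = 0.7950.
Input torque = output torque / (R × η) = 689.8 / (9.9372 × 0.7950) = 87.318 kgf·cm.

87.3 kgf·cm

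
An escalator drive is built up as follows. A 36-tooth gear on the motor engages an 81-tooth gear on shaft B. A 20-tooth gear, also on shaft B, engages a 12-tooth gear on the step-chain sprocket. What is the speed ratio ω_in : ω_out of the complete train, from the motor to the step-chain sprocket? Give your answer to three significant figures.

Each stage contributes driven/driver: gear mesh 81/36 = 2.25, gear mesh 12/20 = 0.6.
Overall: 2.25 × 0.6 = 1.35.

1.35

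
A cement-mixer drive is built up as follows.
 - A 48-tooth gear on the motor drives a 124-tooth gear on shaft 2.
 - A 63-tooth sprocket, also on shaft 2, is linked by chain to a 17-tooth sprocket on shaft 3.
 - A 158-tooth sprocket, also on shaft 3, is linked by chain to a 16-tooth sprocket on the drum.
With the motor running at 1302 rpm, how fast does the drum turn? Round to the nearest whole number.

the motor → shaft 2 (gear mesh, 124/48): 1302 ÷ 2.5833 = 504 rpm
shaft 2 → shaft 3 (chain, 17/63): 504 ÷ 0.26984 = 1867.8 rpm
shaft 3 → the drum (chain, 16/158): 1867.8 ÷ 0.10127 = 18444 rpm

18444 rpm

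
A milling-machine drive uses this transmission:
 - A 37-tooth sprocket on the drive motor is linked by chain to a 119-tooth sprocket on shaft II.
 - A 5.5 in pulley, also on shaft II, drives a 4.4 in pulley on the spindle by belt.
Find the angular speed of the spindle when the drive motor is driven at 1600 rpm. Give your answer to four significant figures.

621.8 rpm

Chain: ratio = 119/37 = 3.2162, so shaft II turns at 1600 / 3.2162 = 497.48 rpm.
Belt: ratio = 4.4/5.5 = 0.8, so the spindle turns at 497.48 / 0.8 = 621.85 rpm.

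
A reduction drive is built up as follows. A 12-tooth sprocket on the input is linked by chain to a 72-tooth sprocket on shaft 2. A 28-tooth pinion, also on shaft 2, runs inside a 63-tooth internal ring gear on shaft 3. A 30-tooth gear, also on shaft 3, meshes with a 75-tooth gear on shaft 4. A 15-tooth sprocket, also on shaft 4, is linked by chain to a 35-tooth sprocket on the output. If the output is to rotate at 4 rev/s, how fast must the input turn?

315 rev/s

Overall ratio R = 6 × 2.25 × 2.5 × 2.3333 = 78.75.
Required input speed = output speed × R = 4 × 78.75 = 315 rev/s.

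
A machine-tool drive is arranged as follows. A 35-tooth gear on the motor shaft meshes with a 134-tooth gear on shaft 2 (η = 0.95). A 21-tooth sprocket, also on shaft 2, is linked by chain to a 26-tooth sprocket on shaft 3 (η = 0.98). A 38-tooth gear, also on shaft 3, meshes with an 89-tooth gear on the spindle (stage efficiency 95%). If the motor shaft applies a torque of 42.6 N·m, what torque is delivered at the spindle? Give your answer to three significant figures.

gear mesh 134/35 = 3.8286 → τ = 42.6·3.8286·0.95 = 154.94 N·m
chain 26/21 = 1.2381 → τ = 154.94·1.2381·0.98 = 188 N·m
gear mesh 89/38 = 2.3421 → τ = 188·2.3421·0.95 = 418.29 N·m

418 N·m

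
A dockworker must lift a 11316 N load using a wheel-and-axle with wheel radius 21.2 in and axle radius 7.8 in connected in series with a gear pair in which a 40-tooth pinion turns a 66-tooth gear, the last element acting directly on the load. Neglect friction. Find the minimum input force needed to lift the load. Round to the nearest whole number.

2523 N

Wheel-and-axle MA = R/r = 21.2/7.8 = 2.7179.
Gear pair MA = 66/40 = 1.65.
Combined ideal MA = 2.7179 × 1.65 = 4.4846.
Effort = load / MA = 11316 / 4.4846 = 2523.3 N.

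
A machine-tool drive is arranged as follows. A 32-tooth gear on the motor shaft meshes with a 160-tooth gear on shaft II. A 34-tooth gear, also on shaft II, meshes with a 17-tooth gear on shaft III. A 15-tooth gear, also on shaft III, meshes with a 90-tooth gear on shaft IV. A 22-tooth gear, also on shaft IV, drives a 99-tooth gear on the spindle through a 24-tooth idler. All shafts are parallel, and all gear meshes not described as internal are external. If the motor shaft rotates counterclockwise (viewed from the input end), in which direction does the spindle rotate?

clockwise

the motor shaft → shaft II: external mesh, 1 reversal → CW.
shaft II → shaft III: external mesh, 1 reversal → CCW.
shaft III → shaft IV: external mesh, 1 reversal → CW.
shaft IV → the spindle: driver → idler → driven is 2 external meshes, 2 reversals → CW.
5 reversals in total — an odd number — so the spindle turns opposite to the motor shaft.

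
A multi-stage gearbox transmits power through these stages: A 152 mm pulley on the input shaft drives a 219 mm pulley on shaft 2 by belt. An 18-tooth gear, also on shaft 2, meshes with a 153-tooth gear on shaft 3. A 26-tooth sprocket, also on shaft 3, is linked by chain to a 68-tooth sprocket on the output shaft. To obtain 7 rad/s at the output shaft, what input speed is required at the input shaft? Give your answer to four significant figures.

Overall ratio R = 1.4408 × 8.5 × 2.6154 = 32.03.
Required input speed = output speed × R = 7 × 32.03 = 224.21 rad/s.

224.2 rad/s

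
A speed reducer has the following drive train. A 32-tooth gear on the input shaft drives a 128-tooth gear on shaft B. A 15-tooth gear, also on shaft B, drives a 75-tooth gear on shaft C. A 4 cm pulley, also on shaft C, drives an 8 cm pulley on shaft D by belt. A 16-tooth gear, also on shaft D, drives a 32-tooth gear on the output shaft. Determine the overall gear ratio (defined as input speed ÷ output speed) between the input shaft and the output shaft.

80

Each stage contributes driven/driver: gear mesh 128/32 = 4, gear mesh 75/15 = 5, belt 8/4 = 2, gear mesh 32/16 = 2.
Overall: 4 × 5 × 2 × 2 = 80.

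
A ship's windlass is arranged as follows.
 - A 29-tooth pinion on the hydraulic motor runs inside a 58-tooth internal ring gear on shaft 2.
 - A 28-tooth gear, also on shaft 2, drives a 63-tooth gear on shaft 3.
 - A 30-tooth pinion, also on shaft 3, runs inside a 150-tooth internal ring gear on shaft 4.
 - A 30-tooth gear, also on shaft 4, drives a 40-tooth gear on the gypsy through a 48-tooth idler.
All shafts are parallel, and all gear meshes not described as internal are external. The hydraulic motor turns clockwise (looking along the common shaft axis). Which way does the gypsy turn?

the hydraulic motor → shaft 2: internal mesh, same direction → CW.
shaft 2 → shaft 3: external mesh, 1 reversal → CCW.
shaft 3 → shaft 4: internal mesh, same direction → CCW.
shaft 4 → the gypsy: driver → idler → driven is 2 external meshes, 2 reversals → CCW.
3 reversals in total — an odd number — so the gypsy turns opposite to the hydraulic motor.

counterclockwise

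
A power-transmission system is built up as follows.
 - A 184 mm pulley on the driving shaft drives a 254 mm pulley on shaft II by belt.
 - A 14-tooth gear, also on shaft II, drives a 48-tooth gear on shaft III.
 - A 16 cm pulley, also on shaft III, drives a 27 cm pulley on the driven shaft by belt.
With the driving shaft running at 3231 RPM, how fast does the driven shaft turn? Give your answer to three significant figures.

405 RPM

Belt: ratio = 254/184 = 1.3804, so shaft II turns at 3231 / 1.3804 = 2340.6 RPM.
Gear mesh: ratio = 48/14 = 3.4286, so shaft III turns at 2340.6 / 3.4286 = 682.67 RPM.
Belt: ratio = 27/16 = 1.6875, so the driven shaft turns at 682.67 / 1.6875 = 404.54 RPM.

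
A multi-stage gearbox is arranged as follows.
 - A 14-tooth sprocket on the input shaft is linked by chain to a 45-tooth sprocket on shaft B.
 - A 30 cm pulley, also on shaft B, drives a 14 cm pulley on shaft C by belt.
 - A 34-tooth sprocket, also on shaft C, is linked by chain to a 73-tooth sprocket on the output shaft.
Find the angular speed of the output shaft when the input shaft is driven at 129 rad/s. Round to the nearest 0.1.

the input shaft → shaft B (chain, 45/14): 129 ÷ 3.2143 = 40.133 rad/s
shaft B → shaft C (belt, 14/30): 40.133 ÷ 0.46667 = 86 rad/s
shaft C → the output shaft (chain, 73/34): 86 ÷ 2.1471 = 40.055 rad/s

40.1 rad/s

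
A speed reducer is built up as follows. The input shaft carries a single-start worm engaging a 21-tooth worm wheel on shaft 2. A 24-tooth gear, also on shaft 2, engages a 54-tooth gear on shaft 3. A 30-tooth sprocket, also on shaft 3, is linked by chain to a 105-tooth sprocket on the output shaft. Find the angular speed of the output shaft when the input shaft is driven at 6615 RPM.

the input shaft → shaft 2 (worm, 21/1): 6615 ÷ 21 = 315 RPM
shaft 2 → shaft 3 (gear mesh, 54/24): 315 ÷ 2.25 = 140 RPM
shaft 3 → the output shaft (chain, 105/30): 140 ÷ 3.5 = 40 RPM

40 RPM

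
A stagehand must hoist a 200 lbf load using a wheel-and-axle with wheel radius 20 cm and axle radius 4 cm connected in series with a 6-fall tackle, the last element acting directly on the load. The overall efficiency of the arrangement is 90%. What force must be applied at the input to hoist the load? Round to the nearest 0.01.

Wheel-and-axle MA = R/r = 20/4 = 5.
Block-and-tackle MA = number of supporting rope parts = 6.
Combined ideal MA = 5 × 6 = 30.
Actual MA = 30 × 0.90 = 27.
Effort = load / actual MA = 200 / 27 = 7.4074 lbf.

7.41 lbf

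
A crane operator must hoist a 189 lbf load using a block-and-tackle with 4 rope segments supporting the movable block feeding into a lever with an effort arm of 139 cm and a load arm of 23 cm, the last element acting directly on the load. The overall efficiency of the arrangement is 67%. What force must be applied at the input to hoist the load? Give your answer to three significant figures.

Block-and-tackle MA = number of supporting rope parts = 4.
Lever MA = effort arm / load arm = 139/23 = 6.0435.
Combined ideal MA = 4 × 6.0435 = 24.174.
Actual MA = 24.174 × 0.67 = 16.197.
Effort = load / actual MA = 189 / 16.197 = 11.669 lbf.

11.7 lbf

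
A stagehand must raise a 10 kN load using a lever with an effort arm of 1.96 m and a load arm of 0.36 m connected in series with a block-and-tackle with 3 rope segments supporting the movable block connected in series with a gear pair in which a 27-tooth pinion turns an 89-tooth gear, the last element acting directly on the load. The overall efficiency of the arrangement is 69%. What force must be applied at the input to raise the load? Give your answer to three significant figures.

Lever MA = effort arm / load arm = 1.96/0.36 = 5.4444.
Block-and-tackle MA = number of supporting rope parts = 3.
Gear pair MA = 89/27 = 3.2963.
Combined ideal MA = 5.4444 × 3 × 3.2963 = 53.84.
Actual MA = 53.84 × 0.69 = 37.149.
Effort = load / actual MA = 10 / 37.149 = 0.26918 kN.

0.269 kN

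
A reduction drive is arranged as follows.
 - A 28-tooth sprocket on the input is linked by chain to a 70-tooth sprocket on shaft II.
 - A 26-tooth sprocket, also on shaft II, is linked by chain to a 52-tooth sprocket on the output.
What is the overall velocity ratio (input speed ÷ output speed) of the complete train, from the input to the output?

5

Each stage contributes driven/driver: chain 70/28 = 2.5, chain 52/26 = 2.
Overall: 2.5 × 2 = 5.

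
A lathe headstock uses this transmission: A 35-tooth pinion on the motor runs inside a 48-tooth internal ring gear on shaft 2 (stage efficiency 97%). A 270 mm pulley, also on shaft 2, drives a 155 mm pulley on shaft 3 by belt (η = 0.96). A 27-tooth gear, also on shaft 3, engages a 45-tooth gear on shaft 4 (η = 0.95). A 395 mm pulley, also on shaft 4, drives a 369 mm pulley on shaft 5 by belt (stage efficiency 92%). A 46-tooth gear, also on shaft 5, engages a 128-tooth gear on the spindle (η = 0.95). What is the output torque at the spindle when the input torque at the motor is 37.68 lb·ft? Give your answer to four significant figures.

Internal gear: ratio = 48/35 = 1.3714; torque at shaft 2 = 37.68 × 1.3714 × 0.97 = 50.125 lb·ft.
Belt: ratio = 155/270 = 0.57407; torque at shaft 3 = 50.125 × 0.57407 × 0.96 = 27.625 lb·ft.
Gear mesh: ratio = 45/27 = 1.6667; torque at shaft 4 = 27.625 × 1.6667 × 0.95 = 43.739 lb·ft.
Belt: ratio = 369/395 = 0.93418; torque at shaft 5 = 43.739 × 0.93418 × 0.92 = 37.591 lb·ft.
Gear mesh: ratio = 128/46 = 2.7826; torque at the spindle = 37.591 × 2.7826 × 0.95 = 99.371 lb·ft.

99.37 lb·ft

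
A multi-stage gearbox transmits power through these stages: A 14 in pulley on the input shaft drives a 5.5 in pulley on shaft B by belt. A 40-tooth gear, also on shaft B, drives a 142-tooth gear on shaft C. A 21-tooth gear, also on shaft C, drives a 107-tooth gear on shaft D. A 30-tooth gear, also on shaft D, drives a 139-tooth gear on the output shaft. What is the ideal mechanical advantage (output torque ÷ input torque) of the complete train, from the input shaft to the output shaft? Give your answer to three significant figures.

Each stage contributes driven/driver: belt 5.5/14 = 0.39286, gear mesh 142/40 = 3.55, gear mesh 107/21 = 5.0952, gear mesh 139/30 = 4.6333.
Overall: 0.39286 × 3.55 × 5.0952 × 4.6333 = 32.925.

32.9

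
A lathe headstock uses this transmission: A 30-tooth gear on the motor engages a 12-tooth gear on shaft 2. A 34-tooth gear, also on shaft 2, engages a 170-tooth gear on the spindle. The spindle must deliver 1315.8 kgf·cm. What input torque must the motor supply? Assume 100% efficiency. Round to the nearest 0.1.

657.9 kgf·cm

Overall ratio R = 0.4 × 5 = 2.
Input torque = output torque / R = 1315.8 / 2 = 657.9 kgf·cm.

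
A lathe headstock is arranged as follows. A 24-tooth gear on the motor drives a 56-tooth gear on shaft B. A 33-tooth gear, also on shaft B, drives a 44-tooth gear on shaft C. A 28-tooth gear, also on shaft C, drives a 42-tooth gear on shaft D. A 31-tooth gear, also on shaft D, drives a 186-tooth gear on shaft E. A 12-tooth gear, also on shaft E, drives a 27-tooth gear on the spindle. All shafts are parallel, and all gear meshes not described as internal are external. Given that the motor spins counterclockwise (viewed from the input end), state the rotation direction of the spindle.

clockwise

the motor → shaft B: external mesh, 1 reversal → CW.
shaft B → shaft C: external mesh, 1 reversal → CCW.
shaft C → shaft D: external mesh, 1 reversal → CW.
shaft D → shaft E: external mesh, 1 reversal → CCW.
shaft E → the spindle: external mesh, 1 reversal → CW.
5 reversals in total — an odd number — so the spindle turns opposite to the motor.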